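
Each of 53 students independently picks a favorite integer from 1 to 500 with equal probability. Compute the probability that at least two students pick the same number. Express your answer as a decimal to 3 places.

It's easier to compute the probability that all 53 are distinct.
P(all distinct) = 500/500 · 499/500 · ··· · 448/500 ≈ 0.057.
So the probability of at least one match is 1 − 0.057 = 0.943.

0.943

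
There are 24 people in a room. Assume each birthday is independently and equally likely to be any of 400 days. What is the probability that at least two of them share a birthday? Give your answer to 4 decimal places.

It's easier to compute the probability that all 24 are distinct.
P(all distinct) = 400/400 · 399/400 · ··· · 377/400 ≈ 0.4946.
So the probability of at least one match is 1 − 0.4946 = 0.5054.

0.5054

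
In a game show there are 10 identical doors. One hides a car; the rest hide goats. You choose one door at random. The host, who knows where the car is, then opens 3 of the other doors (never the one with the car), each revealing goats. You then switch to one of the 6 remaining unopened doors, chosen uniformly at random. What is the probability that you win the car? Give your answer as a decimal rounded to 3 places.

Your original door holds the car with probability 1/10, so the other 9 collectively hold it with probability 9/10.
The host can always find 3 empty doors to open, so the reveals don't change that 9/10; it is now spread over the 6 remaining unopened doors.
P(win by switching) = (9/10) · (1/6) = 3/20 ≈ 0.150.

0.150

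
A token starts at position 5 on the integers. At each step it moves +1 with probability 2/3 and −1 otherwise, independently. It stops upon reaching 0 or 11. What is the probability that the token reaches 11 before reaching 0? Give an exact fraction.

Let r = q/p = (1/3)/(2/3) = 1/2. The recurrence P(i) = p·P(i+1) + q·P(i−1) with P(0)=0, P(11)=1 gives P(i) = (1 − r^i)/(1 − r^11).
P(5) = (1 − (1/2)^5) / (1 − (1/2)^11) = 1984/2047.

1984/2047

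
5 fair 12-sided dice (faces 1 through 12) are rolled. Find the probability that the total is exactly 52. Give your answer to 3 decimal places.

There are 12^5 = 248832 equally likely outcomes.
The number of ordered 5-tuples from {1,…,12} summing to 52 is 495.
P(sum = 52) = 495/248832 = 55/27648 ≈ 0.002.

0.002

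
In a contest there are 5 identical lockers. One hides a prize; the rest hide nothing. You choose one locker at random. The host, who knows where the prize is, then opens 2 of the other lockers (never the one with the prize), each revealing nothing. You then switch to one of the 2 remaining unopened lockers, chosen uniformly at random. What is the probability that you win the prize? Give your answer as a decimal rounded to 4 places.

Your original locker holds the prize with probability 1/5, so the other 4 collectively hold it with probability 4/5.
The host can always find 2 empty lockers to open, so the reveals don't change that 4/5; it is now spread over the 2 remaining unopened lockers.
P(win by switching) = (4/5) · (1/2) = 2/5 ≈ 0.4000.

0.4000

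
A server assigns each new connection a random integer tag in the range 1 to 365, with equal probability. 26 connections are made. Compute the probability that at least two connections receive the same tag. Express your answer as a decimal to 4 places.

It's easier to compute the probability that all 26 are distinct.
P(all distinct) = 365/365 · 364/365 · ··· · 340/365 ≈ 0.4018.
So the probability of at least one match is 1 − 0.4018 = 0.5982.

0.5982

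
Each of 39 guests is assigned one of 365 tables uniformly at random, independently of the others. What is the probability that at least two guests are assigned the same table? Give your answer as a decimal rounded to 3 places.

0.878

It's easier to compute the probability that all 39 are distinct.
P(all distinct) = 365/365 · 364/365 · ··· · 327/365 ≈ 0.122.
So the probability of at least one match is 1 − 0.122 = 0.878.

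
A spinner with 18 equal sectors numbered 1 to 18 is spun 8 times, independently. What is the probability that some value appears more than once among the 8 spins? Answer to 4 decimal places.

P(all 8 different) = 18/18 · 17/18 · ··· · 11/18 ≈ 0.1601.
P(at least two equal) = 1 − 0.1601 = 0.8399.

0.8399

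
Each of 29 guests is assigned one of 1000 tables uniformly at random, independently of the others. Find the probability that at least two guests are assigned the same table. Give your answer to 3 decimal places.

It's easier to compute the probability that all 29 are distinct.
P(all distinct) = 1000/1000 · 999/1000 · ··· · 972/1000 ≈ 0.664.
So the probability of at least one match is 1 − 0.664 = 0.336.

0.336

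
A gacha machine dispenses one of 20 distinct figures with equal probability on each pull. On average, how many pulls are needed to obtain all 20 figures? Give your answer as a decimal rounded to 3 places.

71.955

After i distinct types are collected, each trial gives a new one with probability (20−i)/20, so the expected wait for the next new type is 20/(20−i).
E = 20/20 + 20/19 + 20/18 + 20/17 + 20/16 + 20/15 + 20/14 + 20/13 + 20/12 + 20/11 + 20/10 + 20/9 + 20/8 + 20/7 + 20/6 + 20/5 + 20/4 + 20/3 + 20/2 + 20/1 = 279175675/3879876 ≈ 71.955.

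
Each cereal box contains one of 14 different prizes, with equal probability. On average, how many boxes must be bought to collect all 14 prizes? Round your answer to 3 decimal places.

After i distinct types are collected, each trial gives a new one with probability (14−i)/14, so the expected wait for the next new type is 14/(14−i).
E = 14/14 + 14/13 + 14/12 + 14/11 + 14/10 + 14/9 + 14/8 + 14/7 + 14/6 + 14/5 + 14/4 + 14/3 + 14/2 + 14/1 = 1171733/25740 ≈ 45.522.

45.522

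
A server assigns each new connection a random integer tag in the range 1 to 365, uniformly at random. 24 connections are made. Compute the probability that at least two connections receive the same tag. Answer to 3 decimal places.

0.538

It's easier to compute the probability that all 24 are distinct.
P(all distinct) = 365/365 · 364/365 · ··· · 342/365 ≈ 0.462.
So the probability of at least one match is 1 − 0.462 = 0.538.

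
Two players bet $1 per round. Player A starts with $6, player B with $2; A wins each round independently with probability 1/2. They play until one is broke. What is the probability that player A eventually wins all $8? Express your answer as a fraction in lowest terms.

With a fair step, P(i) = ½P(i−1) + ½P(i+1) with P(0)=0, P(8)=1 has the linear solution P(i) = i/8.
P(6) = 6/8 = 3/4.

3/4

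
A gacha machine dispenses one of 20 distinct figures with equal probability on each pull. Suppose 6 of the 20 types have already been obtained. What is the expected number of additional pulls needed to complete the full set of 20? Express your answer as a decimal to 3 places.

65.031

Starting from 6 distinct types, each trial gives a new one with probability (20−i)/20 when i types are held, so the wait for the next new type is 20/(20−i).
E = 20/14 + 20/13 + 20/12 + 20/11 + 20/10 + 20/9 + 20/8 + 20/7 + 20/6 + 20/5 + 20/4 + 20/3 + 20/2 + 20/1 = 1171733/18018 ≈ 65.031.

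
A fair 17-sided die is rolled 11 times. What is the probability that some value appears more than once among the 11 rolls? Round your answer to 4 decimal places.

P(all 11 different) = 17/17 · 16/17 · ··· · 7/17 ≈ 0.0144.
P(at least two equal) = 1 − 0.0144 = 0.9856.

0.9856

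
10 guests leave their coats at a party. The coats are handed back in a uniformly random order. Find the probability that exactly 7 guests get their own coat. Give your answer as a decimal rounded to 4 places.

0.0001

Choose which 7 of the 10 are fixed: C(10,7) = 120 ways.
The remaining 3 must have no fixed point: D(3) = 2.
P = 120·2/3628800 = 1/15120 ≈ 0.0001.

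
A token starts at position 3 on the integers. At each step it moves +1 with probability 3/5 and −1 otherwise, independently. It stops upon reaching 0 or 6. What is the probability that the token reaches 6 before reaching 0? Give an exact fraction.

27/35

Let r = q/p = (2/5)/(3/5) = 2/3. The recurrence P(i) = p·P(i+1) + q·P(i−1) with P(0)=0, P(6)=1 gives P(i) = (1 − r^i)/(1 − r^6).
P(3) = (1 − (2/3)^3) / (1 − (2/3)^6) = 27/35.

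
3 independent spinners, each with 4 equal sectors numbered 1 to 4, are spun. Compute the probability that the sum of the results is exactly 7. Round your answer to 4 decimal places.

0.1875

There are 4^3 = 64 equally likely outcomes.
The number of ordered 3-tuples from {1,…,4} summing to 7 is 12.
P(sum = 7) = 12/64 = 3/16 ≈ 0.1875.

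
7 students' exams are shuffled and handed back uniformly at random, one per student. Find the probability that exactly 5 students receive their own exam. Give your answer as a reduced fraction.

Choose which 5 of the 7 are fixed: C(7,5) = 21 ways.
The remaining 2 must have no fixed point: D(2) = 1.
P = 21·1/5040 = 1/240.

1/240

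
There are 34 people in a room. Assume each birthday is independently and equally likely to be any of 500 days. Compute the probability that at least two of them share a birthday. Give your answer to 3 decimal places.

0.683

It's easier to compute the probability that all 34 are distinct.
P(all distinct) = 500/500 · 499/500 · ··· · 467/500 ≈ 0.317.
So the probability of at least one match is 1 − 0.317 = 0.683.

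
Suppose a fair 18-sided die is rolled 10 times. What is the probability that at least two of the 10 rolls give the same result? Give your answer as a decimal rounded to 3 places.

P(all 10 different) = 18/18 · 17/18 · ··· · 9/18 ≈ 0.044.
P(at least two equal) = 1 − 0.044 = 0.956.

0.956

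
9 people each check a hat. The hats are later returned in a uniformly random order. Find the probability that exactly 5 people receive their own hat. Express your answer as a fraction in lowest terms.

1/320

Choose which 5 of the 9 are fixed: C(9,5) = 126 ways.
The remaining 4 must have no fixed point: D(4) = 9.
P = 126·9/362880 = 1/320.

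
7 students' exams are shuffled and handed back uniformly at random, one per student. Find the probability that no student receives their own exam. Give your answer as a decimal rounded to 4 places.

This is the derangement probability: permutations of 7 with no fixed point.
D(7) = 7! · (1 − 1/1! + 1/2! − ··· + (−1)^7/7!) = 1854.
P = 1854/5040 = 103/280 ≈ 0.3679.

0.3679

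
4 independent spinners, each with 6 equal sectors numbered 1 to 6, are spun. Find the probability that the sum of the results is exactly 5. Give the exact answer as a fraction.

1/324

There are 6^4 = 1296 equally likely outcomes.
The number of ordered 4-tuples from {1,…,6} summing to 5 is 4.
P(sum = 5) = 4/1296 = 1/324.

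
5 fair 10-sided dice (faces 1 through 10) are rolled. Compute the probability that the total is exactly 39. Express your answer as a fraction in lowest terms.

67/5000

There are 10^5 = 100000 equally likely outcomes.
The number of ordered 5-tuples from {1,…,10} summing to 39 is 1340.
P(sum = 39) = 1340/100000 = 67/5000.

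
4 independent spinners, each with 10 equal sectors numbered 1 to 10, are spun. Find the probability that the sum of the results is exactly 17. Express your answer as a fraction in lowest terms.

There are 10^4 = 10000 equally likely outcomes.
The number of ordered 4-tuples from {1,…,10} summing to 17 is 480.
P(sum = 17) = 480/10000 = 6/125.

6/125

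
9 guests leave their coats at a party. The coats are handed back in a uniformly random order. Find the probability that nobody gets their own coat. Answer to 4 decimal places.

This is the derangement probability: permutations of 9 with no fixed point.
D(9) = 9! · (1 − 1/1! + 1/2! − ··· + (−1)^9/9!) = 133496.
P = 133496/362880 = 16687/45360 ≈ 0.3679.

0.3679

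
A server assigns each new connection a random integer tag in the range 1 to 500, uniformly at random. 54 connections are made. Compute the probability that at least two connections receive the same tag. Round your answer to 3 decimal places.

0.949

It's easier to compute the probability that all 54 are distinct.
P(all distinct) = 500/500 · 499/500 · ··· · 447/500 ≈ 0.051.
So the probability of at least one match is 1 − 0.051 = 0.949.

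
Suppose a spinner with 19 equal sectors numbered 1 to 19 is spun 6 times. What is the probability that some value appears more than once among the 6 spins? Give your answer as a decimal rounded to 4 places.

0.5848

P(all 6 different) = 19/19 · 18/19 · ··· · 14/19 ≈ 0.4152.
P(at least two equal) = 1 − 0.4152 = 0.5848.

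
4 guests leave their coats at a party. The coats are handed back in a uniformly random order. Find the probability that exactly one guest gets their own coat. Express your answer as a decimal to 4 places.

Choose which one is fixed: C(4,1) = 4 ways.
The remaining 3 must have no fixed point: D(3) = 2.
P = 4·2/24 = 1/3 ≈ 0.3333.

0.3333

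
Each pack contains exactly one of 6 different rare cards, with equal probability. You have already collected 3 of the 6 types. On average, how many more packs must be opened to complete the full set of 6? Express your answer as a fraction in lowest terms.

11

Starting from 3 distinct types, each trial gives a new one with probability (6−i)/6 when i types are held, so the wait for the next new type is 6/(6−i).
E = 6/3 + 6/2 + 6/1 = 11.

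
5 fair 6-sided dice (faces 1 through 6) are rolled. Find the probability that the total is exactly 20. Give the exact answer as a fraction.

217/2592

There are 6^5 = 7776 equally likely outcomes.
The number of ordered 5-tuples from {1,…,6} summing to 20 is 651.
P(sum = 20) = 651/7776 = 217/2592.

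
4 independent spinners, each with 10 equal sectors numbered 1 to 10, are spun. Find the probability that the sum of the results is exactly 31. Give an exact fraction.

11/500

There are 10^4 = 10000 equally likely outcomes.
The number of ordered 4-tuples from {1,…,10} summing to 31 is 220.
P(sum = 31) = 220/10000 = 11/500.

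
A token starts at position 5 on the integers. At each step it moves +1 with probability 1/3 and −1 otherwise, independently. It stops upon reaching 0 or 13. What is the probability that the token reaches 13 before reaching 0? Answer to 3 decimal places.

0.004

Let r = q/p = (2/3)/(1/3) = 2. The recurrence P(i) = p·P(i+1) + q·P(i−1) with P(0)=0, P(13)=1 gives P(i) = (1 − r^i)/(1 − r^13).
P(5) = (1 − (2)^5) / (1 − (2)^13) = 31/8191 ≈ 0.004.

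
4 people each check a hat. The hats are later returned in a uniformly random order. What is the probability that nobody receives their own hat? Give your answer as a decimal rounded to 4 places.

This is the derangement probability: permutations of 4 with no fixed point.
D(4) = 4! · (1 − 1/1! + 1/2! − ··· + (−1)^4/4!) = 9.
P = 9/24 = 3/8 ≈ 0.3750.

0.3750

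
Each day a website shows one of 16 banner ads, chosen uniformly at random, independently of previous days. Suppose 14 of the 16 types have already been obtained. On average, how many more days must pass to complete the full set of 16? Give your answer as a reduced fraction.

24

Starting from 14 distinct types, each trial gives a new one with probability (16−i)/16 when i types are held, so the wait for the next new type is 16/(16−i).
E = 16/2 + 16/1 = 24.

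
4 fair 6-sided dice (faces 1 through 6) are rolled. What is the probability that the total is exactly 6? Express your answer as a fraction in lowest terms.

There are 6^4 = 1296 equally likely outcomes.
The number of ordered 4-tuples from {1,…,6} summing to 6 is 10.
P(sum = 6) = 10/1296 = 5/648.

5/648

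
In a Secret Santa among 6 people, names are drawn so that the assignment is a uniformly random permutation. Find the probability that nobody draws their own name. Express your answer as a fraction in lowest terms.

53/144

This is the derangement probability: permutations of 6 with no fixed point.
D(6) = 6! · (1 − 1/1! + 1/2! − ··· + (−1)^6/6!) = 265.
P = 265/720 = 53/144.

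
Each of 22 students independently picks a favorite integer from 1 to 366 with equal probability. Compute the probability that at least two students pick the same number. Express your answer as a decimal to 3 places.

0.475

It's easier to compute the probability that all 22 are distinct.
P(all distinct) = 366/366 · 365/366 · ··· · 345/366 ≈ 0.525.
So the probability of at least one match is 1 − 0.525 = 0.475.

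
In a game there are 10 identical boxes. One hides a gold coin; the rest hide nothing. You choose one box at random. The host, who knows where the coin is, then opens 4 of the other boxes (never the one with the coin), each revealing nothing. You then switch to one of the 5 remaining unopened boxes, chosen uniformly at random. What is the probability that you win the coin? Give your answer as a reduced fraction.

9/50

Your original box holds the coin with probability 1/10, so the other 9 collectively hold it with probability 9/10.
The host can always find 4 empty boxes to open, so the reveals don't change that 9/10; it is now spread over the 5 remaining unopened boxes.
P(win by switching) = (9/10) · (1/5) = 9/50.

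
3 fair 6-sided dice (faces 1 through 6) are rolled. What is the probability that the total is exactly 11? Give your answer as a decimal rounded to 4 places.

0.1250

There are 6^3 = 216 equally likely outcomes.
The number of ordered 3-tuples from {1,…,6} summing to 11 is 27.
P(sum = 11) = 27/216 = 1/8 ≈ 0.1250.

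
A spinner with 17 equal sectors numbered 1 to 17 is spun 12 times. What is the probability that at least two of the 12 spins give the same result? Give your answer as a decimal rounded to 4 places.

0.9949

P(all 12 different) = 17/17 · 16/17 · ··· · 6/17 ≈ 0.0051.
P(at least two equal) = 1 − 0.0051 = 0.9949.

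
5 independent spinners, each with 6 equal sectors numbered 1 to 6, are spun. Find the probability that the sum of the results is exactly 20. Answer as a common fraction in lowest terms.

There are 6^5 = 7776 equally likely outcomes.
The number of ordered 5-tuples from {1,…,6} summing to 20 is 651.
P(sum = 20) = 651/7776 = 217/2592.

217/2592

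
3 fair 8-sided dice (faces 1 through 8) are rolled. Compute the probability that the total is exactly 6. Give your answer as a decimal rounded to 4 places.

0.0195

There are 8^3 = 512 equally likely outcomes.
The number of ordered 3-tuples from {1,…,8} summing to 6 is 10.
P(sum = 6) = 10/512 = 5/256 ≈ 0.0195.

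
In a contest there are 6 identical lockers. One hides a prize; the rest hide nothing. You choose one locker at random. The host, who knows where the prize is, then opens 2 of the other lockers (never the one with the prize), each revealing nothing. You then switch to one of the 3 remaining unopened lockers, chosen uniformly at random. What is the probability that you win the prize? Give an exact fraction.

5/18

Your original locker holds the prize with probability 1/6, so the other 5 collectively hold it with probability 5/6.
The host can always find 2 empty lockers to open, so the reveals don't change that 5/6; it is now spread over the 3 remaining unopened lockers.
P(win by switching) = (5/6) · (1/3) = 5/18.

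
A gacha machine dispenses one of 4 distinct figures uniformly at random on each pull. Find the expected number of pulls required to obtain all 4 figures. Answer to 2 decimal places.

After i distinct types are collected, each trial gives a new one with probability (4−i)/4, so the expected wait for the next new type is 4/(4−i).
E = 4/4 + 4/3 + 4/2 + 4/1 = 25/3 ≈ 8.33.

8.33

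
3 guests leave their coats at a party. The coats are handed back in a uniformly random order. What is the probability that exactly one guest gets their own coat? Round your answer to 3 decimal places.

Choose which one is fixed: C(3,1) = 3 ways.
The remaining 2 must have no fixed point: D(2) = 1.
P = 3·1/6 = 1/2 ≈ 0.500.

0.500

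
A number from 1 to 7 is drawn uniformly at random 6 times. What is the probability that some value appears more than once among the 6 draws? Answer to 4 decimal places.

P(all 6 different) = 7/7 · 6/7 · ··· · 2/7 ≈ 0.0428.
P(at least two equal) = 1 − 0.0428 = 0.9572.

0.9572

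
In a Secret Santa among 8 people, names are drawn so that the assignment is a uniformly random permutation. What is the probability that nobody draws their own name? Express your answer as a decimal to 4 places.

This is the derangement probability: permutations of 8 with no fixed point.
D(8) = 8! · (1 − 1/1! + 1/2! − ··· + (−1)^8/8!) = 14833.
P = 14833/40320 = 2119/5760 ≈ 0.3679.

0.3679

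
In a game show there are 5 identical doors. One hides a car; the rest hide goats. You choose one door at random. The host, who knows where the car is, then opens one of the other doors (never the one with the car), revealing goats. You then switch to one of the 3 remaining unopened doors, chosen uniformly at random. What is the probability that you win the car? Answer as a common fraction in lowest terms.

4/15

Your original door holds the car with probability 1/5, so the other 4 collectively hold it with probability 4/5.
The host can always find an empty door to open, so this doesn't change that 4/5; it is now spread over the 3 remaining unopened doors.
P(win by switching) = (4/5) · (1/3) = 4/15.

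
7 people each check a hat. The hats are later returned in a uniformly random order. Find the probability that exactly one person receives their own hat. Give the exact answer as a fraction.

53/144

Choose which one is fixed: C(7,1) = 7 ways.
The remaining 6 must have no fixed point: D(6) = 265.
P = 7·265/5040 = 53/144.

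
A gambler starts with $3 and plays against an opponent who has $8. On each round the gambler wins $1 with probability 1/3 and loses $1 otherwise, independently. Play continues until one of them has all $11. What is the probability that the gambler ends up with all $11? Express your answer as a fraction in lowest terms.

7/2047

Let r = q/p = (2/3)/(1/3) = 2. The recurrence P(i) = p·P(i+1) + q·P(i−1) with P(0)=0, P(11)=1 gives P(i) = (1 − r^i)/(1 − r^11).
P(3) = (1 − (2)^3) / (1 − (2)^11) = 7/2047.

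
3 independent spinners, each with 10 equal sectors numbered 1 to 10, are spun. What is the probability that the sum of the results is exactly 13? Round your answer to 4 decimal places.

There are 10^3 = 1000 equally likely outcomes.
The number of ordered 3-tuples from {1,…,10} summing to 13 is 63.
P(sum = 13) = 63/1000 ≈ 0.0630.

0.0630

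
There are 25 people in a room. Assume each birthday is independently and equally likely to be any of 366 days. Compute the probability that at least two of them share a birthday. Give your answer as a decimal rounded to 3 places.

It's easier to compute the probability that all 25 are distinct.
P(all distinct) = 366/366 · 365/366 · ··· · 342/366 ≈ 0.432.
So the probability of at least one match is 1 − 0.432 = 0.568.

0.568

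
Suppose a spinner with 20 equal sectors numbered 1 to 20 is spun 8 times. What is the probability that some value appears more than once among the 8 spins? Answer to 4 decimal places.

P(all 8 different) = 20/20 · 19/20 · ··· · 13/20 ≈ 0.1984.
P(at least two equal) = 1 − 0.1984 = 0.8016.

0.8016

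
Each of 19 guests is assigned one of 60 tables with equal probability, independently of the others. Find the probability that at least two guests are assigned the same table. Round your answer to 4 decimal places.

0.9592

It's easier to compute the probability that all 19 are distinct.
P(all distinct) = 60/60 · 59/60 · ··· · 42/60 ≈ 0.0408.
So the probability of at least one match is 1 − 0.0408 = 0.9592.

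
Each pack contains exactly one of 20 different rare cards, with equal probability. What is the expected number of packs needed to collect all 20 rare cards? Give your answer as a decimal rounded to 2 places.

After i distinct types are collected, each trial gives a new one with probability (20−i)/20, so the expected wait for the next new type is 20/(20−i).
E = 20/20 + 20/19 + 20/18 + 20/17 + 20/16 + 20/15 + 20/14 + 20/13 + 20/12 + 20/11 + 20/10 + 20/9 + 20/8 + 20/7 + 20/6 + 20/5 + 20/4 + 20/3 + 20/2 + 20/1 = 279175675/3879876 ≈ 71.95.

71.95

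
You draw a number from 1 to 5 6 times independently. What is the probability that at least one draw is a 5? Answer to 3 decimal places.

P(no draw is a 5) = (4/5)^6 ≈ 0.262.
P(at least one) = 1 − 0.262 = 0.738.

0.738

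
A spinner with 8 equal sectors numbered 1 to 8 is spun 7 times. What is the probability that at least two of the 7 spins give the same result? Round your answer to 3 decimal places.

0.981

P(all 7 different) = 8/8 · 7/8 · ··· · 2/8 ≈ 0.019.
P(at least two equal) = 1 − 0.019 = 0.981.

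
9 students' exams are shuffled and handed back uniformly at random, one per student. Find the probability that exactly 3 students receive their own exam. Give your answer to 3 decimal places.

0.061

Choose which 3 of the 9 are fixed: C(9,3) = 84 ways.
The remaining 6 must have no fixed point: D(6) = 265.
P = 84·265/362880 = 53/864 ≈ 0.061.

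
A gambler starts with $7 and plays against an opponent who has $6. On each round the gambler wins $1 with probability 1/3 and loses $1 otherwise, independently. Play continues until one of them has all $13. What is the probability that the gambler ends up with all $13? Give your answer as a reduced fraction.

127/8191

Let r = q/p = (2/3)/(1/3) = 2. The recurrence P(i) = p·P(i+1) + q·P(i−1) with P(0)=0, P(13)=1 gives P(i) = (1 − r^i)/(1 − r^13).
P(7) = (1 − (2)^7) / (1 − (2)^13) = 127/8191.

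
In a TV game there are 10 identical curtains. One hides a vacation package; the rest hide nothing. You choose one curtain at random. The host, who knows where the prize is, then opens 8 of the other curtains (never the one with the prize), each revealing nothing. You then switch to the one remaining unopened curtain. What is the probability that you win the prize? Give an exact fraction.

9/10

Your original curtain holds the prize with probability 1/10, so the other 9 collectively hold it with probability 9/10.
The host can always find 8 empty curtains to open, so the reveals don't change that 9/10; it is now spread over the 1 remaining unopened curtain.
P(win by switching) = (9/10) · (1/1) = 9/10.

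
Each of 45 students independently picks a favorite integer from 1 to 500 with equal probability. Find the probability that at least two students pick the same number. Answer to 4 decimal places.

It's easier to compute the probability that all 45 are distinct.
P(all distinct) = 500/500 · 499/500 · ··· · 456/500 ≈ 0.1298.
So the probability of at least one match is 1 − 0.1298 = 0.8702.

0.8702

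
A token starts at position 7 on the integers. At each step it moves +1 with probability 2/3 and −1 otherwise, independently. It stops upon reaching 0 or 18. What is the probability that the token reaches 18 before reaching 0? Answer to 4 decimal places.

0.9922

Let r = q/p = (1/3)/(2/3) = 1/2. The recurrence P(i) = p·P(i+1) + q·P(i−1) with P(0)=0, P(18)=1 gives P(i) = (1 − r^i)/(1 − r^18).
P(7) = (1 − (1/2)^7) / (1 − (1/2)^18) = 260096/262143 ≈ 0.9922.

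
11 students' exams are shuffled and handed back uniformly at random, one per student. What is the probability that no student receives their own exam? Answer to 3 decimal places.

0.368

This is the derangement probability: permutations of 11 with no fixed point.
D(11) = 11! · (1 − 1/1! + 1/2! − ··· + (−1)^11/11!) = 14684570.
P = 14684570/39916800 = 1468457/3991680 ≈ 0.368.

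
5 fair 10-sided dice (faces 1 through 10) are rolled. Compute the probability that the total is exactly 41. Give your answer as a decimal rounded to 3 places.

0.007

There are 10^5 = 100000 equally likely outcomes.
The number of ordered 5-tuples from {1,…,10} summing to 41 is 715.
P(sum = 41) = 715/100000 = 143/20000 ≈ 0.007.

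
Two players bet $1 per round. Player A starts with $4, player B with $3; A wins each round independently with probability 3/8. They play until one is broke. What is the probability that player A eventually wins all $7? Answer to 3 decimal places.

Let r = q/p = (5/8)/(3/8) = 5/3. The recurrence P(i) = p·P(i+1) + q·P(i−1) with P(0)=0, P(7)=1 gives P(i) = (1 − r^i)/(1 − r^7).
P(4) = (1 − (5/3)^4) / (1 − (5/3)^7) = 7344/37969 ≈ 0.193.

0.193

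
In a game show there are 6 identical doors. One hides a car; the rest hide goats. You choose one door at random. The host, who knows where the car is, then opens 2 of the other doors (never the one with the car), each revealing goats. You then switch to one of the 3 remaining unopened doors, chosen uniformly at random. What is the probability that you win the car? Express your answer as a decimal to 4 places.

Your original door holds the car with probability 1/6, so the other 5 collectively hold it with probability 5/6.
The host can always find 2 empty doors to open, so the reveals don't change that 5/6; it is now spread over the 3 remaining unopened doors.
P(win by switching) = (5/6) · (1/3) = 5/18 ≈ 0.2778.

0.2778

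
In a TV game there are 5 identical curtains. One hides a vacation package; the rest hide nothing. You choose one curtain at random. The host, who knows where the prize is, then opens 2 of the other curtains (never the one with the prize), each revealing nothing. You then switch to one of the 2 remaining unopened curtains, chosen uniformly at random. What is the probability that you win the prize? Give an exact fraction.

Your original curtain holds the prize with probability 1/5, so the other 4 collectively hold it with probability 4/5.
The host can always find 2 empty curtains to open, so the reveals don't change that 4/5; it is now spread over the 2 remaining unopened curtains.
P(win by switching) = (4/5) · (1/2) = 2/5.

2/5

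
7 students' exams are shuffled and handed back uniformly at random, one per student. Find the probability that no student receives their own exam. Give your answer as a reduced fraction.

103/280

This is the derangement probability: permutations of 7 with no fixed point.
D(7) = 7! · (1 − 1/1! + 1/2! − ··· + (−1)^7/7!) = 1854.
P = 1854/5040 = 103/280.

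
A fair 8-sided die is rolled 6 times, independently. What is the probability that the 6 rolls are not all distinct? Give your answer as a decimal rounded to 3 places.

0.923

P(all 6 different) = 8/8 · 7/8 · ··· · 3/8 ≈ 0.077.
P(at least two equal) = 1 − 0.077 = 0.923.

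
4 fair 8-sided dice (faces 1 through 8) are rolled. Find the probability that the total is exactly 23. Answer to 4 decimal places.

There are 8^4 = 4096 equally likely outcomes.
The number of ordered 4-tuples from {1,…,8} summing to 23 is 204.
P(sum = 23) = 204/4096 = 51/1024 ≈ 0.0498.

0.0498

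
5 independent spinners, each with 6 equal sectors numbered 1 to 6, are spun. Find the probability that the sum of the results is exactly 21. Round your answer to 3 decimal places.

There are 6^5 = 7776 equally likely outcomes.
The number of ordered 5-tuples from {1,…,6} summing to 21 is 540.
P(sum = 21) = 540/7776 = 5/72 ≈ 0.069.

0.069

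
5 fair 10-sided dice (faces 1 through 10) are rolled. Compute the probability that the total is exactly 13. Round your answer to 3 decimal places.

0.005

There are 10^5 = 100000 equally likely outcomes.
The number of ordered 5-tuples from {1,…,10} summing to 13 is 495.
P(sum = 13) = 495/100000 = 99/20000 ≈ 0.005.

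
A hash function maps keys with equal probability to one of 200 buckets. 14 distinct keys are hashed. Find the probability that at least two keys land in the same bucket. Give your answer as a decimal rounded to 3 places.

0.372

It's easier to compute the probability that all 14 are distinct.
P(all distinct) = 200/200 · 199/200 · ··· · 187/200 ≈ 0.628.
So the probability of at least one match is 1 − 0.628 = 0.372.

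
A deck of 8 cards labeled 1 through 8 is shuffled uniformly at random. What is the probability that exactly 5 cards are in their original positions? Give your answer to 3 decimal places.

0.003

Choose which 5 of the 8 are fixed: C(8,5) = 56 ways.
The remaining 3 must have no fixed point: D(3) = 2.
P = 56·2/40320 = 1/360 ≈ 0.003.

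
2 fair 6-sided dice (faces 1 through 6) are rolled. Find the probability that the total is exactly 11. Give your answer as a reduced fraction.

There are 6^2 = 36 equally likely outcomes.
The number of ordered 2-tuples from {1,…,6} summing to 11 is 2.
P(sum = 11) = 2/36 = 1/18.

1/18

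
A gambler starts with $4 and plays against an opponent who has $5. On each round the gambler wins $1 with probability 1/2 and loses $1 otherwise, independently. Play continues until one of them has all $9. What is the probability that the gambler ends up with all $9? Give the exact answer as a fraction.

4/9

With a fair step, P(i) = ½P(i−1) + ½P(i+1) with P(0)=0, P(9)=1 has the linear solution P(i) = i/9.
P(4) = 4/9.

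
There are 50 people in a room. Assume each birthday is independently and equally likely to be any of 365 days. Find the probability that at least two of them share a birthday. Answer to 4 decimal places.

It's easier to compute the probability that all 50 are distinct.
P(all distinct) = 365/365 · 364/365 · ··· · 316/365 ≈ 0.0296.
So the probability of at least one match is 1 − 0.0296 = 0.9704.

0.9704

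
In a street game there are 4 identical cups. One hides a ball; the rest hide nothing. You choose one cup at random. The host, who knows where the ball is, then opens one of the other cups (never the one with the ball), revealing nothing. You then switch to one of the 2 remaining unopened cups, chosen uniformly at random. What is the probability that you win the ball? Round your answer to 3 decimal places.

0.375

Your original cup holds the ball with probability 1/4, so the other 3 collectively hold it with probability 3/4.
The host can always find an empty cup to open, so this doesn't change that 3/4; it is now spread over the 2 remaining unopened cups.
P(win by switching) = (3/4) · (1/2) = 3/8 ≈ 0.375.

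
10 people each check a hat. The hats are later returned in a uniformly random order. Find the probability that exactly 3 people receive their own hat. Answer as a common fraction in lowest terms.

103/1680

Choose which 3 of the 10 are fixed: C(10,3) = 120 ways.
The remaining 7 must have no fixed point: D(7) = 1854.
P = 120·1854/3628800 = 103/1680.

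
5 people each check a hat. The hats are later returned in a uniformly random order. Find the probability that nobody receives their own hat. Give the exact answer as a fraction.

11/30

This is the derangement probability: permutations of 5 with no fixed point.
D(5) = 5! · (1 − 1/1! + 1/2! − ··· + (−1)^5/5!) = 44.
P = 44/120 = 11/30.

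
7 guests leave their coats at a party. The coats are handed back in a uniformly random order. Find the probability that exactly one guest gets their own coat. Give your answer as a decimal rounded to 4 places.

Choose which one is fixed: C(7,1) = 7 ways.
The remaining 6 must have no fixed point: D(6) = 265.
P = 7·265/5040 = 53/144 ≈ 0.3681.

0.3681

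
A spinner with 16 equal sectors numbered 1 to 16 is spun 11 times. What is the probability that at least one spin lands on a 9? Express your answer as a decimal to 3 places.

0.508

P(no spin lands on a 9) = (15/16)^11 ≈ 0.492.
P(at least one) = 1 − 0.492 = 0.508.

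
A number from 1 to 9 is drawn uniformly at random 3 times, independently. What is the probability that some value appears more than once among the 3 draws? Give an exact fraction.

25/81

P(all 3 different) = 9/9 · 8/9 · ··· · 7/9 = 56/81.
P(at least two equal) = 1 − 56/81 = 25/81.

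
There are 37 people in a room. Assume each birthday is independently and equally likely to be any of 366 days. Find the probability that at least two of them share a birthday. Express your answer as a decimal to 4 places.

It's easier to compute the probability that all 37 are distinct.
P(all distinct) = 366/366 · 365/366 · ··· · 330/366 ≈ 0.1521.
So the probability of at least one match is 1 − 0.1521 = 0.8479.

0.8479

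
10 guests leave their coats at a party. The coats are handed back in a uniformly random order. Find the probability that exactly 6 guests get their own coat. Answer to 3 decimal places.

0.001

Choose which 6 of the 10 are fixed: C(10,6) = 210 ways.
The remaining 4 must have no fixed point: D(4) = 9.
P = 210·9/3628800 = 1/1920 ≈ 0.001.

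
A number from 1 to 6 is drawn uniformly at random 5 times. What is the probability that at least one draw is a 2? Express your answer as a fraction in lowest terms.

P(no draw is a 2) = (5/6)^5 = 3125/7776.
P(at least one) = 1 − 3125/7776 = 4651/7776.

4651/7776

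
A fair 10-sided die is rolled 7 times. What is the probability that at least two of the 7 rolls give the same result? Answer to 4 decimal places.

0.9395

P(all 7 different) = 10/10 · 9/10 · ··· · 4/10 ≈ 0.0605.
P(at least two equal) = 1 − 0.0605 = 0.9395.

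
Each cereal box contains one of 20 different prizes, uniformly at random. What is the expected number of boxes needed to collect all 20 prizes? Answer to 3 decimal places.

After i distinct types are collected, each trial gives a new one with probability (20−i)/20, so the expected wait for the next new type is 20/(20−i).
E = 20/20 + 20/19 + 20/18 + 20/17 + 20/16 + 20/15 + 20/14 + 20/13 + 20/12 + 20/11 + 20/10 + 20/9 + 20/8 + 20/7 + 20/6 + 20/5 + 20/4 + 20/3 + 20/2 + 20/1 = 279175675/3879876 ≈ 71.955.

71.955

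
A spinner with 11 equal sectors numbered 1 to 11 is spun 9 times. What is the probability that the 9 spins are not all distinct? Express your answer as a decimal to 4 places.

P(all 9 different) = 11/11 · 10/11 · ··· · 3/11 ≈ 0.0085.
P(at least two equal) = 1 − 0.0085 = 0.9915.

0.9915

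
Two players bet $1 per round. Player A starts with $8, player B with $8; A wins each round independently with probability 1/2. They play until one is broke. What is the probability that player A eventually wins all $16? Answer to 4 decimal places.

With a fair step, P(i) = ½P(i−1) + ½P(i+1) with P(0)=0, P(16)=1 has the linear solution P(i) = i/16.
P(8) = 8/16 = 1/2 ≈ 0.5000.

0.5000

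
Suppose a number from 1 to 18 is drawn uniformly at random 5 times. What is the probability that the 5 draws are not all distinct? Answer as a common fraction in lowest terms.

997/2187

P(all 5 different) = 18/18 · 17/18 · ··· · 14/18 = 1190/2187.
P(at least two equal) = 1 − 1190/2187 = 997/2187.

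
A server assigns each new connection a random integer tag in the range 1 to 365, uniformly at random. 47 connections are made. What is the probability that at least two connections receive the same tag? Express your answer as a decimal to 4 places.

It's easier to compute the probability that all 47 are distinct.
P(all distinct) = 365/365 · 364/365 · ··· · 319/365 ≈ 0.0452.
So the probability of at least one match is 1 − 0.0452 = 0.9548.

0.9548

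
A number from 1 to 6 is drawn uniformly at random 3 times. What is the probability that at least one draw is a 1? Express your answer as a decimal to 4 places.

P(no draw is a 1) = (5/6)^3 ≈ 0.5787.
P(at least one) = 1 − 0.5787 = 0.4213.

0.4213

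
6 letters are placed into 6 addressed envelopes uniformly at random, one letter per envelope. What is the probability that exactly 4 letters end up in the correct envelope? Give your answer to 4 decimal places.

Choose which 4 of the 6 are fixed: C(6,4) = 15 ways.
The remaining 2 must have no fixed point: D(2) = 1.
P = 15·1/720 = 1/48 ≈ 0.0208.

0.0208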